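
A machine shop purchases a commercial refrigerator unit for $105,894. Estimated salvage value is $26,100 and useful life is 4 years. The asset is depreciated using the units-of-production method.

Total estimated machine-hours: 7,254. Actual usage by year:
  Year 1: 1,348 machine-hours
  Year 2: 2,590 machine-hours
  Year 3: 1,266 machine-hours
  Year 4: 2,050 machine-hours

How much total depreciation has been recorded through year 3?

$57,244

Depreciable base = $105,894 − $26,100 = $79,794.
Rate = $79,794 / 7,254 machine-hours = $11 per machine-hour.
Year 1: 1,348 × $11 = $14,828. Book value $91,066.
Year 2: 2,590 × $11 = $28,490. Book value $62,576.
Year 3: 1,266 × $11 = $13,926. Book value $48,650.
Accumulated through year 3 = $105,894 − $48,650 = $57,244.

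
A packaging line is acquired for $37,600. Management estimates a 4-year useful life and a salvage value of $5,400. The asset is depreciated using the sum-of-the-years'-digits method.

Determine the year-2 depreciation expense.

$9,660

Depreciable base = $37,600 − $5,400 = $32,200.
Sum of the years' digits = 4+3+2+1 = 10.
Year 1: $32,200 × 4/10 = $12,880. Book value $24,720.
Year 2: $32,200 × 3/10 = $9,660. Book value $15,060.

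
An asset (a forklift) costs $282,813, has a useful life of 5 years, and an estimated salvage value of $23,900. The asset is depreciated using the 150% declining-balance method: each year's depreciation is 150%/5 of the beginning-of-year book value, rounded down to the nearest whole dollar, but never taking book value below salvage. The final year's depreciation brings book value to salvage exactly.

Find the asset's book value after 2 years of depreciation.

$138,579

Depreciable base = $282,813 − $23,900 = $258,913.
Year 1: ⌊$282,813 × 150%/5⌋ = $84,843. Book value $197,970.
Year 2: ⌊$197,970 × 150%/5⌋ = $59,391. Book value $138,579.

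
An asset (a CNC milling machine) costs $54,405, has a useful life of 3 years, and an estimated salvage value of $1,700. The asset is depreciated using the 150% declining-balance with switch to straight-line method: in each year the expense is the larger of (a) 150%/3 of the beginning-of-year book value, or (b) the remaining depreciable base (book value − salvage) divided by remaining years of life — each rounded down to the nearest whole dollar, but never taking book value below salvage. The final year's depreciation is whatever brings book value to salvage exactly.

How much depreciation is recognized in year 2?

Depreciable base = $54,405 − $1,700 = $52,705.
Year 1: DB = ⌊$54,405 × 150%/3⌋ = $27,202; SL = ⌊$52,705/3⌋ = $17,568 → take DB $27,202. Book value $27,203.
Year 2: DB = ⌊$27,203 × 150%/3⌋ = $13,601; SL = ⌊$25,503/2⌋ = $12,751 → take DB $13,601. Book value $13,602.

$13,601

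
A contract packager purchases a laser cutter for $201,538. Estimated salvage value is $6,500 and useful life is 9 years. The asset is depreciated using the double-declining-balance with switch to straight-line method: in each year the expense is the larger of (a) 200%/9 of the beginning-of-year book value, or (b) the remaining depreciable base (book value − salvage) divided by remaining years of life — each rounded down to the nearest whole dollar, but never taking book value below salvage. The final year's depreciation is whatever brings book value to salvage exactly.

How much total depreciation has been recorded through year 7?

Depreciable base = $201,538 − $6,500 = $195,038.
Year 1: DB = ⌊$201,538 × 200%/9⌋ = $44,786; SL = ⌊$195,038/9⌋ = $21,670 → take DB $44,786. Book value $156,752.
Year 2: DB = ⌊$156,752 × 200%/9⌋ = $34,833; SL = ⌊$150,252/8⌋ = $18,781 → take DB $34,833. Book value $121,919.
Year 3: DB = ⌊$121,919 × 200%/9⌋ = $27,093; SL = ⌊$115,419/7⌋ = $16,488 → take DB $27,093. Book value $94,826.
Year 4: DB = ⌊$94,826 × 200%/9⌋ = $21,072; SL = ⌊$88,326/6⌋ = $14,721 → take DB $21,072. Book value $73,754.
Year 5: DB = ⌊$73,754 × 200%/9⌋ = $16,389; SL = ⌊$67,254/5⌋ = $13,450 → take DB $16,389. Book value $57,365.
Year 6: DB = ⌊$57,365 × 200%/9⌋ = $12,747; SL = ⌊$50,865/4⌋ = $12,716 → take DB $12,747. Book value $44,618.
Year 7: DB = ⌊$44,618 × 200%/9⌋ = $9,915; SL = ⌊$38,118/3⌋ = $12,706 → take SL $12,706. Book value $31,912.
Accumulated through year 7 = $201,538 − $31,912 = $169,626.

$169,626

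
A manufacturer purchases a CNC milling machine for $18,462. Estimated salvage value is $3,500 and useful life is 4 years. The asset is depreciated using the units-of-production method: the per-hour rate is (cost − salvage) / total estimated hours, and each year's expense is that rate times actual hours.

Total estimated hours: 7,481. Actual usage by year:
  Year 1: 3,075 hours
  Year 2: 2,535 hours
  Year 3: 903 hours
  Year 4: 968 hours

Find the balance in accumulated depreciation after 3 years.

$13,026

Depreciable base = $18,462 − $3,500 = $14,962.
Rate = $14,962 / 7,481 hours = $2 per hour.
Year 1: 3,075 × $2 = $6,150. Book value $12,312.
Year 2: 2,535 × $2 = $5,070. Book value $7,242.
Year 3: 903 × $2 = $1,806. Book value $5,436.
Accumulated through year 3 = $18,462 − $5,436 = $13,026.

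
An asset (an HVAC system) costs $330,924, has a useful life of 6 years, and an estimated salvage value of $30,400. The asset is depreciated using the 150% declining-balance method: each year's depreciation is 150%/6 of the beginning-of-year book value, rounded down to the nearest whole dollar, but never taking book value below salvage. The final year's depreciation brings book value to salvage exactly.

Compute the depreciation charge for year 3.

Depreciable base = $330,924 − $30,400 = $300,524.
Year 1: ⌊$330,924 × 150%/6⌋ = $82,731. Book value $248,193.
Year 2: ⌊$248,193 × 150%/6⌋ = $62,048. Book value $186,145.
Year 3: ⌊$186,145 × 150%/6⌋ = $46,536. Book value $139,609.

$46,536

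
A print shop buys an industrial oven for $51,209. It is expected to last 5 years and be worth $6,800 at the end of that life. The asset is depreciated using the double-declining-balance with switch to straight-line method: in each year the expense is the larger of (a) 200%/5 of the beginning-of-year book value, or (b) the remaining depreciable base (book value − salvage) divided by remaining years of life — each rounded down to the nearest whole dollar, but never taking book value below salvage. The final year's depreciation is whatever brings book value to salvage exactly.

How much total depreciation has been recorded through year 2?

$32,773

Depreciable base = $51,209 − $6,800 = $44,409.
Year 1: DB = ⌊$51,209 × 200%/5⌋ = $20,483; SL = ⌊$44,409/5⌋ = $8,881 → take DB $20,483. Book value $30,726.
Year 2: DB = ⌊$30,726 × 200%/5⌋ = $12,290; SL = ⌊$23,926/4⌋ = $5,981 → take DB $12,290. Book value $18,436.
Accumulated through year 2 = $51,209 − $18,436 = $32,773.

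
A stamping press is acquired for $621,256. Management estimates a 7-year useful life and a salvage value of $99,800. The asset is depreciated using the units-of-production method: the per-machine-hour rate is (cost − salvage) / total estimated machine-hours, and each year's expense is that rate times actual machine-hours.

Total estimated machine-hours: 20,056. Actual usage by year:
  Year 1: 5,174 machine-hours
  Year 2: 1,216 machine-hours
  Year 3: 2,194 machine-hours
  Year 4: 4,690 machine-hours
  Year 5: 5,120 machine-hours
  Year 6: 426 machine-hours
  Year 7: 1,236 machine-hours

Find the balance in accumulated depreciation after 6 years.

Depreciable base = $621,256 − $99,800 = $521,456.
Rate = $521,456 / 20,056 machine-hours = $26 per machine-hour.
Year 1: 5,174 × $26 = $134,524. Book value $486,732.
Year 2: 1,216 × $26 = $31,616. Book value $455,116.
Year 3: 2,194 × $26 = $57,044. Book value $398,072.
Year 4: 4,690 × $26 = $121,940. Book value $276,132.
Year 5: 5,120 × $26 = $133,120. Book value $143,012.
Year 6: 426 × $26 = $11,076. Book value $131,936.
Accumulated through year 6 = $621,256 − $131,936 = $489,320.

$489,320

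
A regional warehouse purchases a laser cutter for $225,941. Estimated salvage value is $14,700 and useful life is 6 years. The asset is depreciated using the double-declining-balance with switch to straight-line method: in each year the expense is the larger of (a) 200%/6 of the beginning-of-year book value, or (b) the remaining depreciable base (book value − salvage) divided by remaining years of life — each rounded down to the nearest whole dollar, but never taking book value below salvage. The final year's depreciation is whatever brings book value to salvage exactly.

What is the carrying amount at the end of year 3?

Depreciable base = $225,941 − $14,700 = $211,241.
Year 1: DB = ⌊$225,941 × 200%/6⌋ = $75,313; SL = ⌊$211,241/6⌋ = $35,206 → take DB $75,313. Book value $150,628.
Year 2: DB = ⌊$150,628 × 200%/6⌋ = $50,209; SL = ⌊$135,928/5⌋ = $27,185 → take DB $50,209. Book value $100,419.
Year 3: DB = ⌊$100,419 × 200%/6⌋ = $33,473; SL = ⌊$85,719/4⌋ = $21,429 → take DB $33,473. Book value $66,946.

$66,946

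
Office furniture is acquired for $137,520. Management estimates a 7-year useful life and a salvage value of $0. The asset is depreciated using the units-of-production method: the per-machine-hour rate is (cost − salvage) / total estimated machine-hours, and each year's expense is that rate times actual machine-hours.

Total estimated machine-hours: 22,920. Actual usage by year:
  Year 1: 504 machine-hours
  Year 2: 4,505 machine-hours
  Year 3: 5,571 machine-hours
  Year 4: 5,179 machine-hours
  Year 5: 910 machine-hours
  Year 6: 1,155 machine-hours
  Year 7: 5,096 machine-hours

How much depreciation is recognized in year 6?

$6,930

Depreciable base = $137,520 − $0 = $137,520.
Rate = $137,520 / 22,920 machine-hours = $6 per machine-hour.
Year 1: 504 × $6 = $3,024. Book value $134,496.
Year 2: 4,505 × $6 = $27,030. Book value $107,466.
Year 3: 5,571 × $6 = $33,426. Book value $74,040.
Year 4: 5,179 × $6 = $31,074. Book value $42,966.
Year 5: 910 × $6 = $5,460. Book value $37,506.
Year 6: 1,155 × $6 = $6,930. Book value $30,576.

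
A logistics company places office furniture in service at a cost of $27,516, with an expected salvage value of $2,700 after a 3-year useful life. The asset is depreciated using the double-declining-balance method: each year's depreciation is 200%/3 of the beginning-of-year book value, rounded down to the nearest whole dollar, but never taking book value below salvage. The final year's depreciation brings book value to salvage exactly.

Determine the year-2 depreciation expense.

$6,114

Depreciable base = $27,516 − $2,700 = $24,816.
Year 1: ⌊$27,516 × 200%/3⌋ = $18,344. Book value $9,172.
Year 2: ⌊$9,172 × 200%/3⌋ = $6,114. Book value $3,058.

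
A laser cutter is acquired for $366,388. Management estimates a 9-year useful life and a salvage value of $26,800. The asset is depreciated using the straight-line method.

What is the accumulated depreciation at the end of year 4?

Depreciable base = $366,388 − $26,800 = $339,588.
Annual expense = $339,588 / 9 = $37,732.
End of year 1: book value $328,656.
End of year 2: book value $290,924.
End of year 3: book value $253,192.
End of year 4: book value $215,460.
Accumulated through year 4 = $366,388 − $215,460 = $150,928.

$150,928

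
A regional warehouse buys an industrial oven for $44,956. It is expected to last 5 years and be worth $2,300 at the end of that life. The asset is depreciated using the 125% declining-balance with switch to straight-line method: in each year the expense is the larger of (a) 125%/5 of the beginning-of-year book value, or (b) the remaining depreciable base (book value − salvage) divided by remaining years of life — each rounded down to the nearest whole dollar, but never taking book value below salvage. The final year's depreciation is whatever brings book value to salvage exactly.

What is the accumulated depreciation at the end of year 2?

Depreciable base = $44,956 − $2,300 = $42,656.
Year 1: DB = ⌊$44,956 × 125%/5⌋ = $11,239; SL = ⌊$42,656/5⌋ = $8,531 → take DB $11,239. Book value $33,717.
Year 2: DB = ⌊$33,717 × 125%/5⌋ = $8,429; SL = ⌊$31,417/4⌋ = $7,854 → take DB $8,429. Book value $25,288.
Accumulated through year 2 = $44,956 − $25,288 = $19,668.

$19,668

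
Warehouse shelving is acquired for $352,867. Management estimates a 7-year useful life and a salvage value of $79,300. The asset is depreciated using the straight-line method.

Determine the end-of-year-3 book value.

$235,624

Depreciable base = $352,867 − $79,300 = $273,567.
Annual expense = $273,567 / 7 = $39,081.
End of year 1: book value $313,786.
End of year 2: book value $274,705.
End of year 3: book value $235,624.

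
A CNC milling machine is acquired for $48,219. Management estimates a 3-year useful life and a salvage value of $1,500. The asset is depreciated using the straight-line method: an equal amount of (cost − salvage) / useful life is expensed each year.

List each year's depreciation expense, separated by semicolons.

Depreciable base = $48,219 − $1,500 = $46,719.
Annual expense = $46,719 / 3 = $15,573.
End of year 1: book value $32,646.
End of year 2: book value $17,073.
End of year 3: book value $1,500.

$15,573; $15,573; $15,573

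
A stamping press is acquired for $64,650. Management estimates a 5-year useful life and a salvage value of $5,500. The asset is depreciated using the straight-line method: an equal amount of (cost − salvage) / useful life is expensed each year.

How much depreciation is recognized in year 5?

Depreciable base = $64,650 − $5,500 = $59,150.
Annual expense = $59,150 / 5 = $11,830.

$11,830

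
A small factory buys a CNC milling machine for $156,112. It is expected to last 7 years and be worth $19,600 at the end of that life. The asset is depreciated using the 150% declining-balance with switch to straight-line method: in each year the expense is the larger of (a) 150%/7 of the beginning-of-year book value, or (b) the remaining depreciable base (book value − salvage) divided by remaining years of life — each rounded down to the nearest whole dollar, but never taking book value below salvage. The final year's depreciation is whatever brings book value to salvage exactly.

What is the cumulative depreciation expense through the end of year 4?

Depreciable base = $156,112 − $19,600 = $136,512.
Year 1: DB = ⌊$156,112 × 150%/7⌋ = $33,452; SL = ⌊$136,512/7⌋ = $19,501 → take DB $33,452. Book value $122,660.
Year 2: DB = ⌊$122,660 × 150%/7⌋ = $26,284; SL = ⌊$103,060/6⌋ = $17,176 → take DB $26,284. Book value $96,376.
Year 3: DB = ⌊$96,376 × 150%/7⌋ = $20,652; SL = ⌊$76,776/5⌋ = $15,355 → take DB $20,652. Book value $75,724.
Year 4: DB = ⌊$75,724 × 150%/7⌋ = $16,226; SL = ⌊$56,124/4⌋ = $14,031 → take DB $16,226. Book value $59,498.
Accumulated through year 4 = $156,112 − $59,498 = $96,614.

$96,614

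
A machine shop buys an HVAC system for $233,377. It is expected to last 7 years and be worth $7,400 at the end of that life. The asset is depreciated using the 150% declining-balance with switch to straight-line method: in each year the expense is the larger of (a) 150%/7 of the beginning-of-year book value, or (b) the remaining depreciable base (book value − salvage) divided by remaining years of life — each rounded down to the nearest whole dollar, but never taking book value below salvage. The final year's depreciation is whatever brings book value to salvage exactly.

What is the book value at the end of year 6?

$33,851

Depreciable base = $233,377 − $7,400 = $225,977.
Year 1: DB = ⌊$233,377 × 150%/7⌋ = $50,009; SL = ⌊$225,977/7⌋ = $32,282 → take DB $50,009. Book value $183,368.
Year 2: DB = ⌊$183,368 × 150%/7⌋ = $39,293; SL = ⌊$175,968/6⌋ = $29,328 → take DB $39,293. Book value $144,075.
Year 3: DB = ⌊$144,075 × 150%/7⌋ = $30,873; SL = ⌊$136,675/5⌋ = $27,335 → take DB $30,873. Book value $113,202.
Year 4: DB = ⌊$113,202 × 150%/7⌋ = $24,257; SL = ⌊$105,802/4⌋ = $26,450 → take SL $26,450. Book value $86,752.
Year 5: DB = ⌊$86,752 × 150%/7⌋ = $18,589; SL = ⌊$79,352/3⌋ = $26,450 → take SL $26,450. Book value $60,302.
Year 6: DB = ⌊$60,302 × 150%/7⌋ = $12,921; SL = ⌊$52,902/2⌋ = $26,451 → take SL $26,451. Book value $33,851.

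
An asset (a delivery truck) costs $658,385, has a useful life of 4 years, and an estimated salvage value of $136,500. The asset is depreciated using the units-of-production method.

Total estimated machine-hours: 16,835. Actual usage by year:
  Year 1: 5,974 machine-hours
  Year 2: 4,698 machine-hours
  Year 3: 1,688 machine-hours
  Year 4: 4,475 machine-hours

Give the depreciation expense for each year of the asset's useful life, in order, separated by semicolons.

Depreciable base = $658,385 − $136,500 = $521,885.
Rate = $521,885 / 16,835 machine-hours = $31 per machine-hour.
Year 1: 5,974 × $31 = $185,194. Book value $473,191.
Year 2: 4,698 × $31 = $145,638. Book value $327,553.
Year 3: 1,688 × $31 = $52,328. Book value $275,225.
Year 4: 4,475 × $31 = $138,725. Book value $136,500.

$185,194; $145,638; $52,328; $138,725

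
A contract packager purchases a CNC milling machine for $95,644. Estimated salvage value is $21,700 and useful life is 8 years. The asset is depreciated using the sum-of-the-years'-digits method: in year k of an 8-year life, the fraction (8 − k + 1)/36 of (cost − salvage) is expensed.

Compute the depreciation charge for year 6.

$6,162

Depreciable base = $95,644 − $21,700 = $73,944.
Sum of the years' digits = 8+7+6+5+4+3+2+1 = 36.
Year 1: $73,944 × 8/36 = $16,432. Book value $79,212.
Year 2: $73,944 × 7/36 = $14,378. Book value $64,834.
Year 3: $73,944 × 6/36 = $12,324. Book value $52,510.
Year 4: $73,944 × 5/36 = $10,270. Book value $42,240.
Year 5: $73,944 × 4/36 = $8,216. Book value $34,024.
Year 6: $73,944 × 3/36 = $6,162. Book value $27,862.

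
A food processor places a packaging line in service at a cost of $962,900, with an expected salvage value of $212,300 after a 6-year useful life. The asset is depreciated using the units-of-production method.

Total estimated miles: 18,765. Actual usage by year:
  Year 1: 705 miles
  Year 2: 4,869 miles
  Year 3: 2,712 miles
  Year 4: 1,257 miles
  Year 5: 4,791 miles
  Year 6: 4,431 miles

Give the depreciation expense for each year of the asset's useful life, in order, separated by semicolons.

Depreciable base = $962,900 − $212,300 = $750,600.
Rate = $750,600 / 18,765 miles = $40 per mile.
Year 1: 705 × $40 = $28,200. Book value $934,700.
Year 2: 4,869 × $40 = $194,760. Book value $739,940.
Year 3: 2,712 × $40 = $108,480. Book value $631,460.
Year 4: 1,257 × $40 = $50,280. Book value $581,180.
Year 5: 4,791 × $40 = $191,640. Book value $389,540.
Year 6: 4,431 × $40 = $177,240. Book value $212,300.

$28,200; $194,760; $108,480; $50,280; $191,640; $177,240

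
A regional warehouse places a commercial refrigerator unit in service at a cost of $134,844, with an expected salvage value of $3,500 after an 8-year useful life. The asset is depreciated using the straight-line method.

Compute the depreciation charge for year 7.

$16,418

Depreciable base = $134,844 − $3,500 = $131,344.
Annual expense = $131,344 / 8 = $16,418.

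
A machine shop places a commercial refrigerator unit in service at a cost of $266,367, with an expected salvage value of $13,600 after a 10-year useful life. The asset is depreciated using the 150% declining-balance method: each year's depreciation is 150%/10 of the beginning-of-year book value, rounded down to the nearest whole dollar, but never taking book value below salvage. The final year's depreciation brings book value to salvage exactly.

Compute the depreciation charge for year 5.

$20,857

Depreciable base = $266,367 − $13,600 = $252,767.
Year 1: ⌊$266,367 × 150%/10⌋ = $39,955. Book value $226,412.
Year 2: ⌊$226,412 × 150%/10⌋ = $33,961. Book value $192,451.
Year 3: ⌊$192,451 × 150%/10⌋ = $28,867. Book value $163,584.
Year 4: ⌊$163,584 × 150%/10⌋ = $24,537. Book value $139,047.
Year 5: ⌊$139,047 × 150%/10⌋ = $20,857. Book value $118,190.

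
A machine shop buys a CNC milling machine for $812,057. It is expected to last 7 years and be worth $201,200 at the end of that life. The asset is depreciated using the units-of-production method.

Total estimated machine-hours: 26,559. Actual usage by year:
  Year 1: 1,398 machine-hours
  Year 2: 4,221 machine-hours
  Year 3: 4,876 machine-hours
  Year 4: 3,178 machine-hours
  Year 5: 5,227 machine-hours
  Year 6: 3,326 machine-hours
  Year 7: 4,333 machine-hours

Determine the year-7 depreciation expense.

$99,659

Depreciable base = $812,057 − $201,200 = $610,857.
Rate = $610,857 / 26,559 machine-hours = $23 per machine-hour.
Year 1: 1,398 × $23 = $32,154. Book value $779,903.
Year 2: 4,221 × $23 = $97,083. Book value $682,820.
Year 3: 4,876 × $23 = $112,148. Book value $570,672.
Year 4: 3,178 × $23 = $73,094. Book value $497,578.
Year 5: 5,227 × $23 = $120,221. Book value $377,357.
Year 6: 3,326 × $23 = $76,498. Book value $300,859.
Year 7: 4,333 × $23 = $99,659. Book value $201,200.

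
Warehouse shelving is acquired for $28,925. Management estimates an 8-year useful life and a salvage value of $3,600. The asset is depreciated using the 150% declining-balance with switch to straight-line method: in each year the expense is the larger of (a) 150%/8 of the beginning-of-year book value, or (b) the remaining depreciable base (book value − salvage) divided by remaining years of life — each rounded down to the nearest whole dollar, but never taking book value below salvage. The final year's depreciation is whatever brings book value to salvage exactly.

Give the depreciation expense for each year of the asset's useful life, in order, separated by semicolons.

Depreciable base = $28,925 − $3,600 = $25,325.
Year 1: DB = ⌊$28,925 × 150%/8⌋ = $5,423; SL = ⌊$25,325/8⌋ = $3,165 → take DB $5,423. Book value $23,502.
Year 2: DB = ⌊$23,502 × 150%/8⌋ = $4,406; SL = ⌊$19,902/7⌋ = $2,843 → take DB $4,406. Book value $19,096.
Year 3: DB = ⌊$19,096 × 150%/8⌋ = $3,580; SL = ⌊$15,496/6⌋ = $2,582 → take DB $3,580. Book value $15,516.
Year 4: DB = ⌊$15,516 × 150%/8⌋ = $2,909; SL = ⌊$11,916/5⌋ = $2,383 → take DB $2,909. Book value $12,607.
Year 5: DB = ⌊$12,607 × 150%/8⌋ = $2,363; SL = ⌊$9,007/4⌋ = $2,251 → take DB $2,363. Book value $10,244.
Year 6: DB = ⌊$10,244 × 150%/8⌋ = $1,920; SL = ⌊$6,644/3⌋ = $2,214 → take SL $2,214. Book value $8,030.
Year 7: DB = ⌊$8,030 × 150%/8⌋ = $1,505; SL = ⌊$4,430/2⌋ = $2,215 → take SL $2,215. Book value $5,815.
Year 8 (final): $5,815 − $3,600 = $2,215. Book value $3,600.

$5,423; $4,406; $3,580; $2,909; $2,363; $2,214; $2,215; $2,215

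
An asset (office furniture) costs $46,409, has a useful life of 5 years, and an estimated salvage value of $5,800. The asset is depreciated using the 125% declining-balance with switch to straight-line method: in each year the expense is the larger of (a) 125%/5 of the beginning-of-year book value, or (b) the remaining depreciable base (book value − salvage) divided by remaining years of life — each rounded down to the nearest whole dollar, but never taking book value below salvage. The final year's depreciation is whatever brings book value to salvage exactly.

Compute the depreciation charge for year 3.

$6,768

Depreciable base = $46,409 − $5,800 = $40,609.
Year 1: DB = ⌊$46,409 × 125%/5⌋ = $11,602; SL = ⌊$40,609/5⌋ = $8,121 → take DB $11,602. Book value $34,807.
Year 2: DB = ⌊$34,807 × 125%/5⌋ = $8,701; SL = ⌊$29,007/4⌋ = $7,251 → take DB $8,701. Book value $26,106.
Year 3: DB = ⌊$26,106 × 125%/5⌋ = $6,526; SL = ⌊$20,306/3⌋ = $6,768 → take SL $6,768. Book value $19,338.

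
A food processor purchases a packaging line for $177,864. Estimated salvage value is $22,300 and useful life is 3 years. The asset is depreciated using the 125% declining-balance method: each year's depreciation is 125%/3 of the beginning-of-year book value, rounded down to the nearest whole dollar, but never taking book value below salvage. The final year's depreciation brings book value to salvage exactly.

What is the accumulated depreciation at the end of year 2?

Depreciable base = $177,864 − $22,300 = $155,564.
Year 1: ⌊$177,864 × 125%/3⌋ = $74,110. Book value $103,754.
Year 2: ⌊$103,754 × 125%/3⌋ = $43,230. Book value $60,524.
Accumulated through year 2 = $177,864 − $60,524 = $117,340.

$117,340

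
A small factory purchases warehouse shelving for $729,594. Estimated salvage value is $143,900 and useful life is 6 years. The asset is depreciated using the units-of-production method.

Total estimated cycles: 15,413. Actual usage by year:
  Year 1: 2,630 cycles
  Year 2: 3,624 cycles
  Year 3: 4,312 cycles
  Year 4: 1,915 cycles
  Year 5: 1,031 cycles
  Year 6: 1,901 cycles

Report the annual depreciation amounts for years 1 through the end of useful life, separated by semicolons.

Depreciable base = $729,594 − $143,900 = $585,694.
Rate = $585,694 / 15,413 cycles = $38 per cycle.
Year 1: 2,630 × $38 = $99,940. Book value $629,654.
Year 2: 3,624 × $38 = $137,712. Book value $491,942.
Year 3: 4,312 × $38 = $163,856. Book value $328,086.
Year 4: 1,915 × $38 = $72,770. Book value $255,316.
Year 5: 1,031 × $38 = $39,178. Book value $216,138.
Year 6: 1,901 × $38 = $72,238. Book value $143,900.

$99,940; $137,712; $163,856; $72,770; $39,178; $72,238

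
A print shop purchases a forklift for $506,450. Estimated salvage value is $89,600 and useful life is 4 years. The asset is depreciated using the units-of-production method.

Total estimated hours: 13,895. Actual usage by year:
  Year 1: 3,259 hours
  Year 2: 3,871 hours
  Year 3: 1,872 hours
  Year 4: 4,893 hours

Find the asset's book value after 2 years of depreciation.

Depreciable base = $506,450 − $89,600 = $416,850.
Rate = $416,850 / 13,895 hours = $30 per hour.
Year 1: 3,259 × $30 = $97,770. Book value $408,680.
Year 2: 3,871 × $30 = $116,130. Book value $292,550.

$292,550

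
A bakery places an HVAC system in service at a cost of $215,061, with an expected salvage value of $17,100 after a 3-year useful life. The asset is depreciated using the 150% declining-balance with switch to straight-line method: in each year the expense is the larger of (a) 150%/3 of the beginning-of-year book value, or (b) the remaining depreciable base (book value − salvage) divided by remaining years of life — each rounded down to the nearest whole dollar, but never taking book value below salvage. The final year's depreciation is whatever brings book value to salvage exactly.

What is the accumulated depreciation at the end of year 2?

Depreciable base = $215,061 − $17,100 = $197,961.
Year 1: DB = ⌊$215,061 × 150%/3⌋ = $107,530; SL = ⌊$197,961/3⌋ = $65,987 → take DB $107,530. Book value $107,531.
Year 2: DB = ⌊$107,531 × 150%/3⌋ = $53,765; SL = ⌊$90,431/2⌋ = $45,215 → take DB $53,765. Book value $53,766.
Accumulated through year 2 = $215,061 − $53,766 = $161,295.

$161,295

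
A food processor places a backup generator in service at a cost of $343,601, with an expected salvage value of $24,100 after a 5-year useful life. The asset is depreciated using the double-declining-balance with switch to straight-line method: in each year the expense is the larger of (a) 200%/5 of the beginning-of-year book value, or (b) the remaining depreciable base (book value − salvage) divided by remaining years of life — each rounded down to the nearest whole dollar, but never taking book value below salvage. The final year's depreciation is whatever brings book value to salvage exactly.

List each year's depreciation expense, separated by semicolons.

$137,440; $82,464; $49,478; $29,687; $20,432

Depreciable base = $343,601 − $24,100 = $319,501.
Year 1: DB = ⌊$343,601 × 200%/5⌋ = $137,440; SL = ⌊$319,501/5⌋ = $63,900 → take DB $137,440. Book value $206,161.
Year 2: DB = ⌊$206,161 × 200%/5⌋ = $82,464; SL = ⌊$182,061/4⌋ = $45,515 → take DB $82,464. Book value $123,697.
Year 3: DB = ⌊$123,697 × 200%/5⌋ = $49,478; SL = ⌊$99,597/3⌋ = $33,199 → take DB $49,478. Book value $74,219.
Year 4: DB = ⌊$74,219 × 200%/5⌋ = $29,687; SL = ⌊$50,119/2⌋ = $25,059 → take DB $29,687. Book value $44,532.
Year 5 (final): $44,532 − $24,100 = $20,432. Book value $24,100.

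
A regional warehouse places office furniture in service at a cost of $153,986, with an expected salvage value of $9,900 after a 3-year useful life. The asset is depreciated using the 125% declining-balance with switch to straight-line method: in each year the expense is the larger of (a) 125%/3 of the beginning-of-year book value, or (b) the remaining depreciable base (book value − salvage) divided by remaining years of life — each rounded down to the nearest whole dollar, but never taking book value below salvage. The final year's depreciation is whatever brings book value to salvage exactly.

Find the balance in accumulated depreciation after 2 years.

$104,123

Depreciable base = $153,986 − $9,900 = $144,086.
Year 1: DB = ⌊$153,986 × 125%/3⌋ = $64,160; SL = ⌊$144,086/3⌋ = $48,028 → take DB $64,160. Book value $89,826.
Year 2: DB = ⌊$89,826 × 125%/3⌋ = $37,427; SL = ⌊$79,926/2⌋ = $39,963 → take SL $39,963. Book value $49,863.
Accumulated through year 2 = $153,986 − $49,863 = $104,123.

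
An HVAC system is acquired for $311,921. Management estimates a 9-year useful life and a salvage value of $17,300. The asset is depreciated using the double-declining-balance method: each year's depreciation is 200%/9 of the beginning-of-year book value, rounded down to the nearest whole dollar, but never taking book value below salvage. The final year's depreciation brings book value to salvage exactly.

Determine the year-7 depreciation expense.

$15,345

Depreciable base = $311,921 − $17,300 = $294,621.
Year 1: ⌊$311,921 × 200%/9⌋ = $69,315. Book value $242,606.
Year 2: ⌊$242,606 × 200%/9⌋ = $53,912. Book value $188,694.
Year 3: ⌊$188,694 × 200%/9⌋ = $41,932. Book value $146,762.
Year 4: ⌊$146,762 × 200%/9⌋ = $32,613. Book value $114,149.
Year 5: ⌊$114,149 × 200%/9⌋ = $25,366. Book value $88,783.
Year 6: ⌊$88,783 × 200%/9⌋ = $19,729. Book value $69,054.
Year 7: ⌊$69,054 × 200%/9⌋ = $15,345. Book value $53,709.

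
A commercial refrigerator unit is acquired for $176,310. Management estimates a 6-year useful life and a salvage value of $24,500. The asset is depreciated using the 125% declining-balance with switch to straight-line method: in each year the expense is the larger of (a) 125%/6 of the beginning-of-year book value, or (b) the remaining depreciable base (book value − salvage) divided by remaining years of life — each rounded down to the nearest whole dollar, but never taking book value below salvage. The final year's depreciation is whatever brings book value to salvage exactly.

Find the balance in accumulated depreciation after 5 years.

Depreciable base = $176,310 − $24,500 = $151,810.
Year 1: DB = ⌊$176,310 × 125%/6⌋ = $36,731; SL = ⌊$151,810/6⌋ = $25,301 → take DB $36,731. Book value $139,579.
Year 2: DB = ⌊$139,579 × 125%/6⌋ = $29,078; SL = ⌊$115,079/5⌋ = $23,015 → take DB $29,078. Book value $110,501.
Year 3: DB = ⌊$110,501 × 125%/6⌋ = $23,021; SL = ⌊$86,001/4⌋ = $21,500 → take DB $23,021. Book value $87,480.
Year 4: DB = ⌊$87,480 × 125%/6⌋ = $18,225; SL = ⌊$62,980/3⌋ = $20,993 → take SL $20,993. Book value $66,487.
Year 5: DB = ⌊$66,487 × 125%/6⌋ = $13,851; SL = ⌊$41,987/2⌋ = $20,993 → take SL $20,993. Book value $45,494.
Accumulated through year 5 = $176,310 − $45,494 = $130,816.

$130,816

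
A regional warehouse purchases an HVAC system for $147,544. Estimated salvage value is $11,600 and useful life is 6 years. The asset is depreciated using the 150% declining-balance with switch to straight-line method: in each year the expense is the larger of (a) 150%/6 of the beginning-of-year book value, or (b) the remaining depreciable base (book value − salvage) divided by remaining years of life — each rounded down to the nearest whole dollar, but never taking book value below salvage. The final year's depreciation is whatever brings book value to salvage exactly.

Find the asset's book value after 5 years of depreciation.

$28,482

Depreciable base = $147,544 − $11,600 = $135,944.
Year 1: DB = ⌊$147,544 × 150%/6⌋ = $36,886; SL = ⌊$135,944/6⌋ = $22,657 → take DB $36,886. Book value $110,658.
Year 2: DB = ⌊$110,658 × 150%/6⌋ = $27,664; SL = ⌊$99,058/5⌋ = $19,811 → take DB $27,664. Book value $82,994.
Year 3: DB = ⌊$82,994 × 150%/6⌋ = $20,748; SL = ⌊$71,394/4⌋ = $17,848 → take DB $20,748. Book value $62,246.
Year 4: DB = ⌊$62,246 × 150%/6⌋ = $15,561; SL = ⌊$50,646/3⌋ = $16,882 → take SL $16,882. Book value $45,364.
Year 5: DB = ⌊$45,364 × 150%/6⌋ = $11,341; SL = ⌊$33,764/2⌋ = $16,882 → take SL $16,882. Book value $28,482.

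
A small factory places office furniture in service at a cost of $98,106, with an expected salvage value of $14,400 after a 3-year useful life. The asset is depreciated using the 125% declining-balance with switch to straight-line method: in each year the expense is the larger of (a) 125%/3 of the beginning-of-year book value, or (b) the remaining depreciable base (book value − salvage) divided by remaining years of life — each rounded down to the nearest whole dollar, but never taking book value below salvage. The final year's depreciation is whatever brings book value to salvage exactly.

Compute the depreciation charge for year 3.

Depreciable base = $98,106 − $14,400 = $83,706.
Year 1: DB = ⌊$98,106 × 125%/3⌋ = $40,877; SL = ⌊$83,706/3⌋ = $27,902 → take DB $40,877. Book value $57,229.
Year 2: DB = ⌊$57,229 × 125%/3⌋ = $23,845; SL = ⌊$42,829/2⌋ = $21,414 → take DB $23,845. Book value $33,384.
Year 3 (final): $33,384 − $14,400 = $18,984. Book value $14,400.

$18,984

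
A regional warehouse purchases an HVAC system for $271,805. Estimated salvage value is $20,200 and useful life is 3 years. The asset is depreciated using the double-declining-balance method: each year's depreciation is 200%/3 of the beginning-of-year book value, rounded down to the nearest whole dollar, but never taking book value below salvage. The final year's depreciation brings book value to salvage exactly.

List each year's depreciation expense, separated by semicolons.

Depreciable base = $271,805 − $20,200 = $251,605.
Year 1: ⌊$271,805 × 200%/3⌋ = $181,203. Book value $90,602.
Year 2: ⌊$90,602 × 200%/3⌋ = $60,401. Book value $30,201.
Year 3 (final): $30,201 − $20,200 = $10,001. Book value $20,200.

$181,203; $60,401; $10,001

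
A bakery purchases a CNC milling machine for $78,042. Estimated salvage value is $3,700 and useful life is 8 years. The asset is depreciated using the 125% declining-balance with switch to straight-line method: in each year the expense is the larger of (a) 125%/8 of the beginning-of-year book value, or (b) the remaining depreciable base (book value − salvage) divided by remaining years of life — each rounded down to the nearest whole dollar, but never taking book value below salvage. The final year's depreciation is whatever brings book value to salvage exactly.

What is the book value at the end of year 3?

$46,879

Depreciable base = $78,042 − $3,700 = $74,342.
Year 1: DB = ⌊$78,042 × 125%/8⌋ = $12,194; SL = ⌊$74,342/8⌋ = $9,292 → take DB $12,194. Book value $65,848.
Year 2: DB = ⌊$65,848 × 125%/8⌋ = $10,288; SL = ⌊$62,148/7⌋ = $8,878 → take DB $10,288. Book value $55,560.
Year 3: DB = ⌊$55,560 × 125%/8⌋ = $8,681; SL = ⌊$51,860/6⌋ = $8,643 → take DB $8,681. Book value $46,879.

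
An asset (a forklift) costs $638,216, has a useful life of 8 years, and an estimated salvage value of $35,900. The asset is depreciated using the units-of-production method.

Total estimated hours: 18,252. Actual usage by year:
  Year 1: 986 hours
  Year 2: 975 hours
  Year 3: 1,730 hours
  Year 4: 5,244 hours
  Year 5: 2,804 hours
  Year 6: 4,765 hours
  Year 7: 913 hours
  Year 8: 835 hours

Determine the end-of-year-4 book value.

$343,361

Depreciable base = $638,216 − $35,900 = $602,316.
Rate = $602,316 / 18,252 hours = $33 per hour.
Year 1: 986 × $33 = $32,538. Book value $605,678.
Year 2: 975 × $33 = $32,175. Book value $573,503.
Year 3: 1,730 × $33 = $57,090. Book value $516,413.
Year 4: 5,244 × $33 = $173,052. Book value $343,361.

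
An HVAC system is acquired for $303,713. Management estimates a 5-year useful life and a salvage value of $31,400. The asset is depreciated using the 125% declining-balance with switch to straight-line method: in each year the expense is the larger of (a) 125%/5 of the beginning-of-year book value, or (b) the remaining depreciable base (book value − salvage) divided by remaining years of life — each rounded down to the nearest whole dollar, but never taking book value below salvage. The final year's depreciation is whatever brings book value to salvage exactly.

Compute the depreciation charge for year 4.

Depreciable base = $303,713 − $31,400 = $272,313.
Year 1: DB = ⌊$303,713 × 125%/5⌋ = $75,928; SL = ⌊$272,313/5⌋ = $54,462 → take DB $75,928. Book value $227,785.
Year 2: DB = ⌊$227,785 × 125%/5⌋ = $56,946; SL = ⌊$196,385/4⌋ = $49,096 → take DB $56,946. Book value $170,839.
Year 3: DB = ⌊$170,839 × 125%/5⌋ = $42,709; SL = ⌊$139,439/3⌋ = $46,479 → take SL $46,479. Book value $124,360.
Year 4: DB = ⌊$124,360 × 125%/5⌋ = $31,090; SL = ⌊$92,960/2⌋ = $46,480 → take SL $46,480. Book value $77,880.

$46,480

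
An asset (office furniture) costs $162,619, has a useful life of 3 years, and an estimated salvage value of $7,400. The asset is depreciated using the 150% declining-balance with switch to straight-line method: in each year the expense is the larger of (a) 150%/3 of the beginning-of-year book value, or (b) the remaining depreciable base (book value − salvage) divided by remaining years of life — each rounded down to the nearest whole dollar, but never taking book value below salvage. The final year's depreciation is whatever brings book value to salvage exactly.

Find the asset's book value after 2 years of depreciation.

$40,655

Depreciable base = $162,619 − $7,400 = $155,219.
Year 1: DB = ⌊$162,619 × 150%/3⌋ = $81,309; SL = ⌊$155,219/3⌋ = $51,739 → take DB $81,309. Book value $81,310.
Year 2: DB = ⌊$81,310 × 150%/3⌋ = $40,655; SL = ⌊$73,910/2⌋ = $36,955 → take DB $40,655. Book value $40,655.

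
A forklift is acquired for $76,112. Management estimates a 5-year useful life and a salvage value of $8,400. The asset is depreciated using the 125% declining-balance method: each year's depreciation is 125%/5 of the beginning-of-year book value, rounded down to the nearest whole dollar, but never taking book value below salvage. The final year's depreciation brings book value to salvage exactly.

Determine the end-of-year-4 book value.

Depreciable base = $76,112 − $8,400 = $67,712.
Year 1: ⌊$76,112 × 125%/5⌋ = $19,028. Book value $57,084.
Year 2: ⌊$57,084 × 125%/5⌋ = $14,271. Book value $42,813.
Year 3: ⌊$42,813 × 125%/5⌋ = $10,703. Book value $32,110.
Year 4: ⌊$32,110 × 125%/5⌋ = $8,027. Book value $24,083.

$24,083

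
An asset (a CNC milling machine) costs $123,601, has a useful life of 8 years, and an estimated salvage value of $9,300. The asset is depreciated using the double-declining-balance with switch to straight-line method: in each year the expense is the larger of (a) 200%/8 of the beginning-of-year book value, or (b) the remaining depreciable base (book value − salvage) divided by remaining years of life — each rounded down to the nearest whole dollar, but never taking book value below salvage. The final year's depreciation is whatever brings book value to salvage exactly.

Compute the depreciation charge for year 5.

$9,777

Depreciable base = $123,601 − $9,300 = $114,301.
Year 1: DB = ⌊$123,601 × 200%/8⌋ = $30,900; SL = ⌊$114,301/8⌋ = $14,287 → take DB $30,900. Book value $92,701.
Year 2: DB = ⌊$92,701 × 200%/8⌋ = $23,175; SL = ⌊$83,401/7⌋ = $11,914 → take DB $23,175. Book value $69,526.
Year 3: DB = ⌊$69,526 × 200%/8⌋ = $17,381; SL = ⌊$60,226/6⌋ = $10,037 → take DB $17,381. Book value $52,145.
Year 4: DB = ⌊$52,145 × 200%/8⌋ = $13,036; SL = ⌊$42,845/5⌋ = $8,569 → take DB $13,036. Book value $39,109.
Year 5: DB = ⌊$39,109 × 200%/8⌋ = $9,777; SL = ⌊$29,809/4⌋ = $7,452 → take DB $9,777. Book value $29,332.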